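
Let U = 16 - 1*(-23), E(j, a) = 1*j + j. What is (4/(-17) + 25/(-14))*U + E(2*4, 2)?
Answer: -14951/238 ≈ -62.819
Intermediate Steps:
E(j, a) = 2*j (E(j, a) = j + j = 2*j)
U = 39 (U = 16 + 23 = 39)
(4/(-17) + 25/(-14))*U + E(2*4, 2) = (4/(-17) + 25/(-14))*39 + 2*(2*4) = (4*(-1/17) + 25*(-1/14))*39 + 2*8 = (-4/17 - 25/14)*39 + 16 = -481/238*39 + 16 = -18759/238 + 16 = -14951/238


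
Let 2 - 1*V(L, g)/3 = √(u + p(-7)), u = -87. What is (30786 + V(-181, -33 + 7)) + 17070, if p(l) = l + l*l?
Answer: 47862 - 9*I*√5 ≈ 47862.0 - 20.125*I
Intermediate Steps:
p(l) = l + l²
V(L, g) = 6 - 9*I*√5 (V(L, g) = 6 - 3*√(-87 - 7*(1 - 7)) = 6 - 3*√(-87 - 7*(-6)) = 6 - 3*√(-87 + 42) = 6 - 9*I*√5)
(30786 + V(-181, -33 + 7)) + 17070 = (30786 + (6 - 9*I*√5)) + 17070 = (30792 - 9*I*√5) + 17070 = 47862 - 9*I*√5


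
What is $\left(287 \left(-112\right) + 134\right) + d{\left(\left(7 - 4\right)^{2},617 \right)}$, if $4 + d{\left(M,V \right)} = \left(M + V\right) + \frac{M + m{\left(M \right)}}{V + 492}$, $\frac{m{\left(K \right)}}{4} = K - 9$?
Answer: $- \frac{34809283}{1109} \approx -31388.0$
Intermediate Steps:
$m{\left(K \right)} = -36 + 4 K$ ($m{\left(K \right)} = 4 \left(K - 9\right) = 4 \left(-9 + K\right) = -36 + 4 K$)
$d{\left(M,V \right)} = -4 + M + V + \frac{-36 + 5 M}{492 + V}$ ($d{\left(M,V \right)} = -4 + \left(\left(M + V\right) + \frac{M + \left(-36 + 4 M\right)}{V + 492}\right) = -4 + \left(\left(M + V\right) + \frac{-36 + 5 M}{492 + V}\right) = -4 + \left(M + V + \frac{-36 + 5 M}{492 + V}\right) = -4 + M + V + \frac{-36 + 5 M}{492 + V}$)
$\left(287 \left(-112\right) + 134\right) + d{\left(\left(7 - 4\right)^{2},617 \right)} = \left(287 \left(-112\right) + 134\right) + \frac{-2004 + 617^{2} + 488 \cdot 617 + 497 \left(7 - 4\right)^{2} + \left(7 - 4\right)^{2} \cdot 617}{492 + 617} = \left(-32144 + 134\right) + \frac{-2004 + 380689 + 301096 + 497 \left(7 - 4\right)^{2} + \left(7 - 4\right)^{2} \cdot 617}{1109} = -32010 + \frac{-2004 + 380689 + 301096 + 497 \cdot 3^{2} + 3^{2} \cdot 617}{1109} = -32010 + \frac{-2004 + 380689 + 301096 + 497 \cdot 9 + 9 \cdot 617}{1109} = -32010 + \frac{-2004 + 380689 + 301096 + 4473 + 5553}{1109} = -32010 + \frac{1}{1109} \cdot 689807 = -32010 + \frac{689807}{1109} = - \frac{34809283}{1109}$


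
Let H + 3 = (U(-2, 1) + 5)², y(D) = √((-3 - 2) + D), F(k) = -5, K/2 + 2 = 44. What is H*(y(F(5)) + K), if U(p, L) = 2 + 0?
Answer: 3864 + 46*I*√10 ≈ 3864.0 + 145.46*I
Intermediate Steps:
K = 84 (K = -4 + 2*44 = -4 + 88 = 84)
U(p, L) = 2
y(D) = √(-5 + D)
H = 46 (H = -3 + (2 + 5)² = -3 + 7² = -3 + 49 = 46)
H*(y(F(5)) + K) = 46*(√(-5 - 5) + 84) = 46*(√(-10) + 84) = 46*(I*√10 + 84) = 46*(84 + I*√10) = 3864 + 46*I*√10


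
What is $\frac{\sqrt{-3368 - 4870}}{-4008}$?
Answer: $- \frac{i \sqrt{8238}}{4008} \approx - 0.022646 i$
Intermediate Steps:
$\frac{\sqrt{-3368 - 4870}}{-4008} = \sqrt{-8238} \left(- \frac{1}{4008}\right) = i \sqrt{8238} \left(- \frac{1}{4008}\right) = - \frac{i \sqrt{8238}}{4008}$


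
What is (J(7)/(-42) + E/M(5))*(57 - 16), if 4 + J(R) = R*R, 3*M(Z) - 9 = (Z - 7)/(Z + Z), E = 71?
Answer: 292125/308 ≈ 948.46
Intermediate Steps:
M(Z) = 3 + (-7 + Z)/(6*Z) (M(Z) = 3 + ((Z - 7)/(Z + Z))/3 = 3 + ((-7 + Z)/((2*Z)))/3 = 3 + ((-7 + Z)*(1/(2*Z)))/3 = 3 + ((-7 + Z)/(2*Z))/3 = 3 + (-7 + Z)/(6*Z))
J(R) = -4 + R² (J(R) = -4 + R*R = -4 + R²)
(J(7)/(-42) + E/M(5))*(57 - 16) = ((-4 + 7²)/(-42) + 71/(((⅙)*(-7 + 19*5)/5)))*(57 - 16) = ((-4 + 49)*(-1/42) + 71/(((⅙)*(⅕)*(-7 + 95))))*41 = (45*(-1/42) + 71/(((⅙)*(⅕)*88)))*41 = (-15/14 + 71/(44/15))*41 = (-15/14 + 71*(15/44))*41 = (-15/14 + 1065/44)*41 = (7125/308)*41 = 292125/308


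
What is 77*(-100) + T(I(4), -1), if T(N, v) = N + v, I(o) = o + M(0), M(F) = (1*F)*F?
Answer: -7697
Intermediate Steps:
M(F) = F² (M(F) = F*F = F²)
I(o) = o (I(o) = o + 0² = o + 0 = o)
77*(-100) + T(I(4), -1) = 77*(-100) + (4 - 1) = -7700 + 3 = -7697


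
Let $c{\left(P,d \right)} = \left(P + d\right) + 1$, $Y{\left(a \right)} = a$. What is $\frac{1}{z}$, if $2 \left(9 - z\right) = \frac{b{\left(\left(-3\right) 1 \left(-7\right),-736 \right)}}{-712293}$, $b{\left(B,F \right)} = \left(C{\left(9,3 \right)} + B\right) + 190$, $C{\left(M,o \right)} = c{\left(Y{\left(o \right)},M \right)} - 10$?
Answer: $\frac{712293}{6410744} \approx 0.11111$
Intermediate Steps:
$c{\left(P,d \right)} = 1 + P + d$
$C{\left(M,o \right)} = -9 + M + o$ ($C{\left(M,o \right)} = \left(1 + o + M\right) - 10 = \left(1 + M + o\right) - 10 = -9 + M + o$)
$b{\left(B,F \right)} = 193 + B$ ($b{\left(B,F \right)} = \left(\left(-9 + 9 + 3\right) + B\right) + 190 = \left(3 + B\right) + 190 = 193 + B$)
$z = \frac{6410744}{712293}$ ($z = 9 - \frac{\left(193 + \left(-3\right) 1 \left(-7\right)\right) \frac{1}{-712293}}{2} = 9 - \frac{\left(193 - -21\right) \left(- \frac{1}{712293}\right)}{2} = 9 - \frac{\left(193 + 21\right) \left(- \frac{1}{712293}\right)}{2} = 9 - \frac{214 \left(- \frac{1}{712293}\right)}{2} = 9 - - \frac{107}{712293} = 9 + \frac{107}{712293} = \frac{6410744}{712293} \approx 9.0002$)
$\frac{1}{z} = \frac{1}{\frac{6410744}{712293}} = \frac{712293}{6410744}$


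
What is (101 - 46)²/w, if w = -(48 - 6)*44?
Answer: -275/168 ≈ -1.6369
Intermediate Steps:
w = -1848 (w = -42*44 = -1*1848 = -1848)
(101 - 46)²/w = (101 - 46)²/(-1848) = 55²*(-1/1848) = 3025*(-1/1848) = -275/168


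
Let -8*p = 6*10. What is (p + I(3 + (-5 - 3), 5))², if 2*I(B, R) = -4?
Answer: 361/4 ≈ 90.250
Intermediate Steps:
I(B, R) = -2 (I(B, R) = (½)*(-4) = -2)
p = -15/2 (p = -3*10/4 = -⅛*60 = -15/2 ≈ -7.5000)
(p + I(3 + (-5 - 3), 5))² = (-15/2 - 2)² = (-19/2)² = 361/4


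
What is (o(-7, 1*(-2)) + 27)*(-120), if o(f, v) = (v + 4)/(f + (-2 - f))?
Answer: -3120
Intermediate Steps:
o(f, v) = -2 - v/2 (o(f, v) = (4 + v)/(-2) = (4 + v)*(-½) = -2 - v/2)
(o(-7, 1*(-2)) + 27)*(-120) = ((-2 - (-2)/2) + 27)*(-120) = ((-2 - ½*(-2)) + 27)*(-120) = ((-2 + 1) + 27)*(-120) = (-1 + 27)*(-120) = 26*(-120) = -3120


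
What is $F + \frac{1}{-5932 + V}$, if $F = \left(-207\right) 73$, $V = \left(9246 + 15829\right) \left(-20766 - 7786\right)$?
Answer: $- \frac{10818680133853}{715947332} \approx -15111.0$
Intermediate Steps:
$V = -715941400$ ($V = 25075 \left(-28552\right) = -715941400$)
$F = -15111$
$F + \frac{1}{-5932 + V} = -15111 + \frac{1}{-5932 - 715941400} = -15111 + \frac{1}{-715947332} = -15111 - \frac{1}{715947332} = - \frac{10818680133853}{715947332}$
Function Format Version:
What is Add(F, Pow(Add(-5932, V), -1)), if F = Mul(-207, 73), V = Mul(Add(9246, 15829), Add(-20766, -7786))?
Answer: Rational(-10818680133853, 715947332) ≈ -15111.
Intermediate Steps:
V = -715941400 (V = Mul(25075, -28552) = -715941400)
F = -15111
Add(F, Pow(Add(-5932, V), -1)) = Add(-15111, Pow(Add(-5932, -715941400), -1)) = Add(-15111, Pow(-715947332, -1)) = Add(-15111, Rational(-1, 715947332)) = Rational(-10818680133853, 715947332)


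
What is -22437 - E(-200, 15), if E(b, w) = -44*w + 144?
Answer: -21921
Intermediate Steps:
E(b, w) = 144 - 44*w
-22437 - E(-200, 15) = -22437 - (144 - 44*15) = -22437 - (144 - 660) = -22437 - 1*(-516) = -22437 + 516 = -21921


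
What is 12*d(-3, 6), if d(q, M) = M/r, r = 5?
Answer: 72/5 ≈ 14.400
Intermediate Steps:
d(q, M) = M/5
12*d(-3, 6) = 12*((1/5)*6) = 12*(6/5) = 72/5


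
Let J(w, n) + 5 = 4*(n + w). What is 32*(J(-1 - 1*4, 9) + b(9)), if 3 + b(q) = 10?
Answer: 576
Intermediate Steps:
b(q) = 7 (b(q) = -3 + 10 = 7)
J(w, n) = -5 + 4*n + 4*w (J(w, n) = -5 + 4*(n + w) = -5 + (4*n + 4*w) = -5 + 4*n + 4*w)
32*(J(-1 - 1*4, 9) + b(9)) = 32*((-5 + 4*9 + 4*(-1 - 1*4)) + 7) = 32*((-5 + 36 + 4*(-1 - 4)) + 7) = 32*((-5 + 36 + 4*(-5)) + 7) = 32*((-5 + 36 - 20) + 7) = 32*(11 + 7) = 32*18 = 576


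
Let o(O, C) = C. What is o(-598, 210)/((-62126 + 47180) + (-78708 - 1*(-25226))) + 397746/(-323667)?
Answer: -1515829631/1230438082 ≈ -1.2319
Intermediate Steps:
o(-598, 210)/((-62126 + 47180) + (-78708 - 1*(-25226))) + 397746/(-323667) = 210/((-62126 + 47180) + (-78708 - 1*(-25226))) + 397746/(-323667) = 210/(-14946 + (-78708 + 25226)) + 397746*(-1/323667) = 210/(-14946 - 53482) - 44194/35963 = 210/(-68428) - 44194/35963 = 210*(-1/68428) - 44194/35963 = -105/34214 - 44194/35963 = -1515829631/1230438082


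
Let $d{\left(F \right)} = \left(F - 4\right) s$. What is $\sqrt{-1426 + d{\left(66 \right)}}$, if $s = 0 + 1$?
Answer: $2 i \sqrt{341} \approx 36.932 i$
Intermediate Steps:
$s = 1$
$d{\left(F \right)} = -4 + F$ ($d{\left(F \right)} = \left(F - 4\right) 1 = \left(-4 + F\right) 1 = -4 + F$)
$\sqrt{-1426 + d{\left(66 \right)}} = \sqrt{-1426 + \left(-4 + 66\right)} = \sqrt{-1426 + 62} = \sqrt{-1364} = 2 i \sqrt{341}$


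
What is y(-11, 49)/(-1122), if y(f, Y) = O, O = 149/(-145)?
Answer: 149/162690 ≈ 0.00091585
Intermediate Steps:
O = -149/145 (O = 149*(-1/145) = -149/145 ≈ -1.0276)
y(f, Y) = -149/145
y(-11, 49)/(-1122) = -149/145/(-1122) = -149/145*(-1/1122) = 149/162690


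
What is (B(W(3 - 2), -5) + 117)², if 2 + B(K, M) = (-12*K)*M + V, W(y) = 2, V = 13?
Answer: 61504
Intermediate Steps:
B(K, M) = 11 - 12*K*M (B(K, M) = -2 + ((-12*K)*M + 13) = -2 + (-12*K*M + 13) = -2 + (13 - 12*K*M) = 11 - 12*K*M)
(B(W(3 - 2), -5) + 117)² = ((11 - 12*2*(-5)) + 117)² = ((11 + 120) + 117)² = (131 + 117)² = 248² = 61504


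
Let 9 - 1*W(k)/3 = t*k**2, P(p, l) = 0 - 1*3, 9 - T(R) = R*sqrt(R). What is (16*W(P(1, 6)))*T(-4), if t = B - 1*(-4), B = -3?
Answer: 0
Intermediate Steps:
T(R) = 9 - R**(3/2) (T(R) = 9 - R*sqrt(R) = 9 - R**(3/2))
P(p, l) = -3 (P(p, l) = 0 - 3 = -3)
t = 1 (t = -3 - 1*(-4) = -3 + 4 = 1)
W(k) = 27 - 3*k**2
(16*W(P(1, 6)))*T(-4) = (16*(27 - 3*(-3)**2))*(9 - (-4)**(3/2)) = (16*(27 - 3*9))*(9 - (-8)*I) = (16*(27 - 27))*(9 + 8*I) = (16*0)*(9 + 8*I) = 0*(9 + 8*I) = 0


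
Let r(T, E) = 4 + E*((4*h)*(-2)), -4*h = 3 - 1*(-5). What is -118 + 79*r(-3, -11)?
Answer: -13706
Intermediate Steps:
h = -2 (h = -(3 - 1*(-5))/4 = -(3 + 5)/4 = -¼*8 = -2)
r(T, E) = 4 + 16*E (r(T, E) = 4 + E*((4*(-2))*(-2)) = 4 + E*(-8*(-2)) = 4 + E*16 = 4 + 16*E)
-118 + 79*r(-3, -11) = -118 + 79*(4 + 16*(-11)) = -118 + 79*(4 - 176) = -118 + 79*(-172) = -118 - 13588 = -13706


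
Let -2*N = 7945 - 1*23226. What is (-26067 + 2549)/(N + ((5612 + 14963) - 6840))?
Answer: -47036/42751 ≈ -1.1002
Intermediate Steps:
N = 15281/2 (N = -(7945 - 1*23226)/2 = -(7945 - 23226)/2 = -½*(-15281) = 15281/2 ≈ 7640.5)
(-26067 + 2549)/(N + ((5612 + 14963) - 6840)) = (-26067 + 2549)/(15281/2 + ((5612 + 14963) - 6840)) = -23518/(15281/2 + (20575 - 6840)) = -23518/(15281/2 + 13735) = -23518/42751/2 = -23518*2/42751 = -47036/42751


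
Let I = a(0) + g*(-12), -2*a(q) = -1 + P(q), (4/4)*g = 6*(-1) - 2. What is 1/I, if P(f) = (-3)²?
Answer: 1/92 ≈ 0.010870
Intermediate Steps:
P(f) = 9
g = -8 (g = 6*(-1) - 2 = -6 - 2 = -8)
a(q) = -4 (a(q) = -(-1 + 9)/2 = -½*8 = -4)
I = 92 (I = -4 - 8*(-12) = -4 + 96 = 92)
1/I = 1/92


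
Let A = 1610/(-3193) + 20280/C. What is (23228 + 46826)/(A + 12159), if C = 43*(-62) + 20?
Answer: 98643948102/17109743617 ≈ 5.7654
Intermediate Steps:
C = -2646 (C = -2666 + 20 = -2646)
A = -11502350/1408113 (A = 1610/(-3193) + 20280/(-2646) = 1610*(-1/3193) + 20280*(-1/2646) = -1610/3193 - 3380/441 = -11502350/1408113 ≈ -8.1686)
(23228 + 46826)/(A + 12159) = (23228 + 46826)/(-11502350/1408113 + 12159) = 70054/(17109743617/1408113) = 70054*(1408113/17109743617) = 98643948102/17109743617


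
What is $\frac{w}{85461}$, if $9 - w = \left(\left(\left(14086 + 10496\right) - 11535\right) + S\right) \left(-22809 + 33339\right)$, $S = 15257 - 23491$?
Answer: $- \frac{16893627}{28487} \approx -593.03$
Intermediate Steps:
$S = -8234$
$w = -50680881$ ($w = 9 - \left(\left(\left(14086 + 10496\right) - 11535\right) - 8234\right) \left(-22809 + 33339\right) = 9 - \left(\left(24582 - 11535\right) - 8234\right) 10530 = 9 - \left(13047 - 8234\right) 10530 = 9 - 4813 \cdot 10530 = 9 - 50680890 = -50680881$)
$\frac{w}{85461} = - \frac{50680881}{85461} = \left(-50680881\right) \frac{1}{85461} = - \frac{16893627}{28487}$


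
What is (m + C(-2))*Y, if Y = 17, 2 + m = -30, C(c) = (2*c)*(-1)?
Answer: -476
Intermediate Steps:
C(c) = -2*c
m = -32 (m = -2 - 30 = -32)
(m + C(-2))*Y = (-32 - 2*(-2))*17 = (-32 + 4)*17 = -28*17 = -476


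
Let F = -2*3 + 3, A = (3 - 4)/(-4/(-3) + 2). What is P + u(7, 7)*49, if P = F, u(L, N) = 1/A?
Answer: -499/3 ≈ -166.33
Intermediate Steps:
A = -3/10 (A = -1/(-4*(-1/3) + 2) = -1/(4/3 + 2) = -1/10/3 = -1*3/10 = -3/10 ≈ -0.30000)
u(L, N) = -10/3 (u(L, N) = 1/(-3/10) = -10/3)
F = -3 (F = -6 + 3 = -3)
P = -3
P + u(7, 7)*49 = -3 - 10/3*49 = -3 - 490/3 = -499/3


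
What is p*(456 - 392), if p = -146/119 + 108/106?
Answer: -83968/6307 ≈ -13.313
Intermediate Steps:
p = -1312/6307 (p = -146*1/119 + 108*(1/106) = -146/119 + 54/53 = -1312/6307 ≈ -0.20802)
p*(456 - 392) = -1312*(456 - 392)/6307 = -1312/6307*64 = -83968/6307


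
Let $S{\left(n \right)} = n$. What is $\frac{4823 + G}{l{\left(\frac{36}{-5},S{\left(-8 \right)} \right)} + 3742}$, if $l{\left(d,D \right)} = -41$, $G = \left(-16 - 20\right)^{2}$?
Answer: $\frac{6119}{3701} \approx 1.6533$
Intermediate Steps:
$G = 1296$ ($G = \left(-36\right)^{2} = 1296$)
$\frac{4823 + G}{l{\left(\frac{36}{-5},S{\left(-8 \right)} \right)} + 3742} = \frac{4823 + 1296}{-41 + 3742} = \frac{6119}{3701}$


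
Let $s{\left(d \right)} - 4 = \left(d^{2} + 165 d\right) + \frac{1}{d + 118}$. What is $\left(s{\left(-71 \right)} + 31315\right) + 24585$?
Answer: $\frac{2313811}{47} \approx 49230.0$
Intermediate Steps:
$s{\left(d \right)} = 4 + d^{2} + \frac{1}{118 + d} + 165 d$ ($s{\left(d \right)} = 4 + \left(\left(d^{2} + 165 d\right) + \frac{1}{d + 118}\right) = 4 + \left(\left(d^{2} + 165 d\right) + \frac{1}{118 + d}\right) = 4 + \left(d^{2} + \frac{1}{118 + d} + 165 d\right) = 4 + d^{2} + \frac{1}{118 + d} + 165 d$)
$\left(s{\left(-71 \right)} + 31315\right) + 24585 = \left(\frac{473 + \left(-71\right)^{3} + 283 \left(-71\right)^{2} + 19474 \left(-71\right)}{118 - 71} + 31315\right) + 24585 = \left(\frac{473 - 357911 + 283 \cdot 5041 - 1382654}{47} + 31315\right) + 24585 = \left(\frac{473 - 357911 + 1426603 - 1382654}{47} + 31315\right) + 24585 = \left(\frac{1}{47} \left(-313489\right) + 31315\right) + 24585 = \left(- \frac{313489}{47} + 31315\right) + 24585 = \frac{1158316}{47} + 24585 = \frac{2313811}{47}$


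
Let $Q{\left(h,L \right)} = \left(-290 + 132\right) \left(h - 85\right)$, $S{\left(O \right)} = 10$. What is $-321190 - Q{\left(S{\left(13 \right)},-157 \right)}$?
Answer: $-333040$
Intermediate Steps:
$Q{\left(h,L \right)} = 13430 - 158 h$ ($Q{\left(h,L \right)} = - 158 \left(-85 + h\right) = 13430 - 158 h$)
$-321190 - Q{\left(S{\left(13 \right)},-157 \right)} = -321190 - \left(13430 - 1580\right) = -321190 - 11850 = -333040$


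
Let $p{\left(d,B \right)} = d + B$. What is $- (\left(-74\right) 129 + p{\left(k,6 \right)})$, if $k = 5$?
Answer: $9535$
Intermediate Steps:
$p{\left(d,B \right)} = B + d$
$- (\left(-74\right) 129 + p{\left(k,6 \right)}) = - (\left(-74\right) 129 + \left(6 + 5\right)) = - (-9546 + 11) = \left(-1\right) \left(-9535\right) = 9535$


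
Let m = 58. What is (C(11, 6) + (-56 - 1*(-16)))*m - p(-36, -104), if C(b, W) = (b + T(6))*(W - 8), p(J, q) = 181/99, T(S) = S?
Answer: -425089/99 ≈ -4293.8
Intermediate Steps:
p(J, q) = 181/99 (p(J, q) = 181*(1/99) = 181/99)
C(b, W) = (-8 + W)*(6 + b) (C(b, W) = (b + 6)*(W - 8) = (6 + b)*(-8 + W) = (-8 + W)*(6 + b))
(C(11, 6) + (-56 - 1*(-16)))*m - p(-36, -104) = ((-48 - 8*11 + 6*6 + 6*11) + (-56 - 1*(-16)))*58 - 1*181/99 = ((-48 - 88 + 36 + 66) + (-56 + 16))*58 - 181/99 = (-34 - 40)*58 - 181/99 = -74*58 - 181/99 = -4292 - 181/99 = -425089/99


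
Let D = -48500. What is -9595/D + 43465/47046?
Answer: 255945887/228173100 ≈ 1.1217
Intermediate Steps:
-9595/D + 43465/47046 = -9595/(-48500) + 43465/47046 = -9595*(-1/48500) + 43465*(1/47046) = 1919/9700 + 43465/47046 = 255945887/228173100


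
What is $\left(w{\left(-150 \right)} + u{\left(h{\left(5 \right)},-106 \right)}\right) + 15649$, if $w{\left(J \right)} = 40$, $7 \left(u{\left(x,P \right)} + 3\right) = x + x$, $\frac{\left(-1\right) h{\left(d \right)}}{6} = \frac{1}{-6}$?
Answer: $\frac{109804}{7} \approx 15686.0$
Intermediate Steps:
$h{\left(d \right)} = 1$ ($h{\left(d \right)} = - \frac{6}{-6} = \left(-6\right) \left(- \frac{1}{6}\right) = 1$)
$u{\left(x,P \right)} = -3 + \frac{2 x}{7}$ ($u{\left(x,P \right)} = -3 + \frac{x + x}{7} = -3 + \frac{2 x}{7}$)
$\left(w{\left(-150 \right)} + u{\left(h{\left(5 \right)},-106 \right)}\right) + 15649 = \left(40 + \left(-3 + \frac{2}{7} \cdot 1\right)\right) + 15649 = \left(40 + \left(-3 + \frac{2}{7}\right)\right) + 15649 = \left(40 - \frac{19}{7}\right) + 15649 = \frac{261}{7} + 15649 = \frac{109804}{7}$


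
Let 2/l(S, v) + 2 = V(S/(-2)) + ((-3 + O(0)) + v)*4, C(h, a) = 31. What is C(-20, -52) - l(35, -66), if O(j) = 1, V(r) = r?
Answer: 18077/583 ≈ 31.007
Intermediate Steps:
l(S, v) = 2/(-10 + 4*v - S/2) (l(S, v) = 2/(-2 + (S/(-2) + ((-3 + 1) + v)*4)) = 2/(-2 + (S*(-½) + (-2 + v)*4)) = 2/(-2 + (-S/2 + (-8 + 4*v))) = 2/(-2 + (-8 + 4*v - S/2)) = 2/(-10 + 4*v - S/2))
C(-20, -52) - l(35, -66) = 31 - 4/(-20 - 1*35 + 8*(-66)) = 31 - 4/(-20 - 35 - 528) = 31 - 4/(-583) = 31 - 4*(-1)/583 = 31 - 1*(-4/583) = 31 + 4/583 = 18077/583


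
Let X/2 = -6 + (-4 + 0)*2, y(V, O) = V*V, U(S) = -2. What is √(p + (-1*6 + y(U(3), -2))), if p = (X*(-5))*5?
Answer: √698 ≈ 26.420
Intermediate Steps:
y(V, O) = V²
X = -28 (X = 2*(-6 + (-4 + 0)*2) = 2*(-6 - 4*2) = 2*(-6 - 8) = 2*(-14) = -28)
p = 700 (p = -28*(-5)*5 = 140*5 = 700)
√(p + (-1*6 + y(U(3), -2))) = √(700 + (-1*6 + (-2)²)) = √(700 + (-6 + 4)) = √(700 - 2) = √698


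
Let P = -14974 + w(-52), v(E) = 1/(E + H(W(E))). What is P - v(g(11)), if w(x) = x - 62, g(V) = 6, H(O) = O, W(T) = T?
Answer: -181057/12 ≈ -15088.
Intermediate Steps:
w(x) = -62 + x
v(E) = 1/(2*E) (v(E) = 1/(E + E) = 1/(2*E))
P = -15088 (P = -14974 + (-62 - 52) = -14974 - 114 = -15088)
P - v(g(11)) = -15088 - 1/(2*6) = -15088 - 1*1/12 = -15088 - 1/12 = -181057/12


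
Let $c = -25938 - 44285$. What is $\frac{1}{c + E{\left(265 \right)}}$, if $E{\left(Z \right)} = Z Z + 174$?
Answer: $\frac{1}{176} \approx 0.0056818$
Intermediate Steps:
$E{\left(Z \right)} = 174 + Z^{2}$ ($E{\left(Z \right)} = Z^{2} + 174 = 174 + Z^{2}$)
$c = -70223$
$\frac{1}{c + E{\left(265 \right)}} = \frac{1}{-70223 + \left(174 + 265^{2}\right)} = \frac{1}{-70223 + \left(174 + 70225\right)} = \frac{1}{-70223 + 70399} = \frac{1}{176}$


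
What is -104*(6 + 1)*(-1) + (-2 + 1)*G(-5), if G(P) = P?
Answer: 733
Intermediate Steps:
-104*(6 + 1)*(-1) + (-2 + 1)*G(-5) = -104*(6 + 1)*(-1) + (-2 + 1)*(-5) = -728*(-1) - 1*(-5) = -104*(-7) + 5 = 728 + 5 = 733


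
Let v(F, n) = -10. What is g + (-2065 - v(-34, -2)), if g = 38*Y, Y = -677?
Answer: -27781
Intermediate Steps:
g = -25726 (g = 38*(-677) = -25726)
g + (-2065 - v(-34, -2)) = -25726 + (-2065 - 1*(-10)) = -25726 + (-2065 + 10) = -25726 - 2055 = -27781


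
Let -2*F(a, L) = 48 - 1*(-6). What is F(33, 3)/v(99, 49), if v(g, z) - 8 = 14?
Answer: -27/22 ≈ -1.2273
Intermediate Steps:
v(g, z) = 22 (v(g, z) = 8 + 14 = 22)
F(a, L) = -27 (F(a, L) = -(48 - 1*(-6))/2 = -(48 + 6)/2 = -½*54 = -27)
F(33, 3)/v(99, 49) = -27/22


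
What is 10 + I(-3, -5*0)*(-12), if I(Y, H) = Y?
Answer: 46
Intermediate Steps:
10 + I(-3, -5*0)*(-12) = 10 - 3*(-12) = 10 + 36 = 46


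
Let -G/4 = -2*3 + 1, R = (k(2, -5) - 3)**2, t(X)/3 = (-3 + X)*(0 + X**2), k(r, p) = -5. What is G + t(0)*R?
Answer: 20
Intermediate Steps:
t(X) = 3*X**2*(-3 + X) (t(X) = 3*((-3 + X)*(0 + X**2)) = 3*((-3 + X)*X**2) = 3*(X**2*(-3 + X)) = 3*X**2*(-3 + X))
R = 64 (R = (-5 - 3)**2 = (-8)**2 = 64)
G = 20 (G = -4*(-2*3 + 1) = -4*(-6 + 1) = -4*(-5) = 20)
G + t(0)*R = 20 + (3*0**2*(-3 + 0))*64 = 20 + (3*0*(-3))*64 = 20 + 0*64 = 20 + 0 = 20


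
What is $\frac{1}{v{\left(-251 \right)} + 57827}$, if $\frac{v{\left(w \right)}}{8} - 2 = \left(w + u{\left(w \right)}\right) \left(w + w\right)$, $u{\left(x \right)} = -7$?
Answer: $\frac{1}{1093971} \approx 9.141 \cdot 10^{-7}$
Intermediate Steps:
$v{\left(w \right)} = 16 + 16 w \left(-7 + w\right)$ ($v{\left(w \right)} = 16 + 8 \left(w - 7\right) \left(w + w\right) = 16 + 8 \left(-7 + w\right) 2 w = 16 + 8 \cdot 2 w \left(-7 + w\right) = 16 + 16 w \left(-7 + w\right)$)
$\frac{1}{v{\left(-251 \right)} + 57827} = \frac{1}{\left(16 - -28112 + 16 \left(-251\right)^{2}\right) + 57827} = \frac{1}{\left(16 + 28112 + 16 \cdot 63001\right) + 57827} = \frac{1}{\left(16 + 28112 + 1008016\right) + 57827} = \frac{1}{1036144 + 57827} = \frac{1}{1093971}$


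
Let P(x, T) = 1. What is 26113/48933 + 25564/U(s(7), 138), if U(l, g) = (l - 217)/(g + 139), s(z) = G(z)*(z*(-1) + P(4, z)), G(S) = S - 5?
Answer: -346499749847/11205657 ≈ -30922.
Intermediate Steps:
G(S) = -5 + S
s(z) = (1 - z)*(-5 + z) (s(z) = (-5 + z)*(z*(-1) + 1) = (-5 + z)*(-z + 1) = (-5 + z)*(1 - z) = (1 - z)*(-5 + z))
U(l, g) = (-217 + l)/(139 + g)
26113/48933 + 25564/U(s(7), 138) = 26113/48933 + 25564/(((-217 - (-1 + 7)*(-5 + 7))/(139 + 138))) = 26113*(1/48933) + 25564/(((-217 - 1*6*2)/277)) = 26113/48933 + 25564/(((-217 - 12)/277)) = 26113/48933 + 25564/(((1/277)*(-229))) = 26113/48933 + 25564/(-229/277) = 26113/48933 + 25564*(-277/229) = 26113/48933 - 7081228/229 = -346499749847/11205657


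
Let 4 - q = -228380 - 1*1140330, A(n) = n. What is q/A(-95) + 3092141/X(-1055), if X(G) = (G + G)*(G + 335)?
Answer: -415811311081/28864800 ≈ -14405.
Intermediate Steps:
X(G) = 2*G*(335 + G) (X(G) = (2*G)*(335 + G) = 2*G*(335 + G))
q = 1368714 (q = 4 - (-228380 - 1*1140330) = 4 - (-228380 - 1140330) = 4 - 1*(-1368710) = 4 + 1368710 = 1368714)
q/A(-95) + 3092141/X(-1055) = 1368714/(-95) + 3092141/((2*(-1055)*(335 - 1055))) = 1368714*(-1/95) + 3092141/((2*(-1055)*(-720))) = -1368714/95 + 3092141/1519200 = -415811311081/28864800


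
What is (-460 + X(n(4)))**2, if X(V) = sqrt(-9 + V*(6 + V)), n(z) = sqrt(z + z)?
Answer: (460 - sqrt(-1 + 12*sqrt(2)))**2 ≈ 2.0794e+5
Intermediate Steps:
n(z) = sqrt(2)*sqrt(z) (n(z) = sqrt(2*z) = sqrt(2)*sqrt(z))
(-460 + X(n(4)))**2 = (-460 + sqrt(-9 + (sqrt(2)*sqrt(4))**2 + 6*(sqrt(2)*sqrt(4))))**2 = (-460 + sqrt(-9 + (sqrt(2)*2)**2 + 6*(sqrt(2)*2)))**2 = (-460 + sqrt(-9 + (2*sqrt(2))**2 + 6*(2*sqrt(2))))**2 = (-460 + sqrt(-9 + 8 + 12*sqrt(2)))**2 = (-460 + sqrt(-1 + 12*sqrt(2)))**2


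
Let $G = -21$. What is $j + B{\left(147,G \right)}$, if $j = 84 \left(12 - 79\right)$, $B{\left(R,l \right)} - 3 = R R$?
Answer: $15984$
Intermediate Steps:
$B{\left(R,l \right)} = 3 + R^{2}$ ($B{\left(R,l \right)} = 3 + R R = 3 + R^{2}$)
$j = -5628$ ($j = 84 \left(-67\right) = -5628$)
$j + B{\left(147,G \right)} = -5628 + \left(3 + 147^{2}\right) = -5628 + \left(3 + 21609\right) = -5628 + 21612 = 15984$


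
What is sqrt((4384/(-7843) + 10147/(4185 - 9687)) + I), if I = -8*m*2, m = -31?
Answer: sqrt(919132092786369462)/43152186 ≈ 22.217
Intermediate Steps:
I = 496 (I = -8*(-31)*2 = 248*2 = 496)
sqrt((4384/(-7843) + 10147/(4185 - 9687)) + I) = sqrt((4384/(-7843) + 10147/(4185 - 9687)) + 496) = sqrt((4384*(-1/7843) + 10147/(-5502)) + 496) = sqrt((-4384/7843 + 10147*(-1/5502)) + 496) = sqrt((-4384/7843 - 10147/5502) + 496) = sqrt(-103703689/43152186 + 496) = sqrt(21299780567/43152186) = sqrt(919132092786369462)/43152186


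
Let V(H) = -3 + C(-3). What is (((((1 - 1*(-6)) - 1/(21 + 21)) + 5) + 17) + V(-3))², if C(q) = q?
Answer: 931225/1764 ≈ 527.91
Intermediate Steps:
V(H) = -6 (V(H) = -3 - 3 = -6)
(((((1 - 1*(-6)) - 1/(21 + 21)) + 5) + 17) + V(-3))² = (((((1 - 1*(-6)) - 1/(21 + 21)) + 5) + 17) - 6)² = (((((1 + 6) - 1/42) + 5) + 17) - 6)² = ((((7 - 1*1/42) + 5) + 17) - 6)² = ((((7 - 1/42) + 5) + 17) - 6)² = (((293/42 + 5) + 17) - 6)² = ((503/42 + 17) - 6)² = (1217/42 - 6)² = (965/42)² = 931225/1764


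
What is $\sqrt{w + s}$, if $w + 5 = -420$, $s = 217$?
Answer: $4 i \sqrt{13} \approx 14.422 i$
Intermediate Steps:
$w = -425$ ($w = -5 - 420 = -425$)
$\sqrt{w + s} = \sqrt{-425 + 217} = \sqrt{-208} = 4 i \sqrt{13}$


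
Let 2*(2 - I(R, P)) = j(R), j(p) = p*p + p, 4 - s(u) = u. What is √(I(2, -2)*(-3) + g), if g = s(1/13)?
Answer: 3*√130/13 ≈ 2.6312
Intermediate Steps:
s(u) = 4 - u
j(p) = p + p² (j(p) = p² + p = p + p²)
g = 51/13 (g = 4 - 1/13 = 51/13 ≈ 3.9231)
I(R, P) = 2 - R*(1 + R)/2
√(I(2, -2)*(-3) + g) = √((2 - ½*2*(1 + 2))*(-3) + 51/13) = √((2 - ½*2*3)*(-3) + 51/13) = √((2 - 3)*(-3) + 51/13) = √(-1*(-3) + 51/13) = √(3 + 51/13) = √(90/13) = 3*√130/13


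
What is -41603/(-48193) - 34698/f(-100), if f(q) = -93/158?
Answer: 88070527297/1493983 ≈ 58950.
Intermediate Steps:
f(q) = -93/158 (f(q) = -93*1/158 = -93/158)
-41603/(-48193) - 34698/f(-100) = -41603/(-48193) - 34698/(-93/158) = -41603*(-1/48193) - 34698*(-158/93) = 41603/48193 + 1827428/31 = 88070527297/1493983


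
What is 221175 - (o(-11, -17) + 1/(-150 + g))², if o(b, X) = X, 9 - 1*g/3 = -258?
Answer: 93611729819/423801 ≈ 2.2089e+5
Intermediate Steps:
g = 801 (g = 27 - 3*(-258) = 27 + 774 = 801)
221175 - (o(-11, -17) + 1/(-150 + g))² = 221175 - (-17 + 1/(-150 + 801))² = 221175 - (-17 + 1/651)² = 221175 - (-11066/651)² = 221175 - 1*122456356/423801 = 221175 - 122456356/423801 = 93611729819/423801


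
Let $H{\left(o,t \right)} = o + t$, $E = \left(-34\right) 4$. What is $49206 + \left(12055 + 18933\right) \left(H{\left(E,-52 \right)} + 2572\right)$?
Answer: $73924598$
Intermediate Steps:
$E = -136$
$49206 + \left(12055 + 18933\right) \left(H{\left(E,-52 \right)} + 2572\right) = 49206 + \left(12055 + 18933\right) \left(\left(-136 - 52\right) + 2572\right) = 49206 + 30988 \left(-188 + 2572\right) = 49206 + 30988 \cdot 2384 = 49206 + 73875392 = 73924598$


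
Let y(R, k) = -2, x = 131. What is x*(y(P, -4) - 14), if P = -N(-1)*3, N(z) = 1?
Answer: -2096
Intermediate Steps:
P = -3 (P = -1*1*3 = -1*3 = -3)
x*(y(P, -4) - 14) = 131*(-2 - 14) = 131*(-16) = -2096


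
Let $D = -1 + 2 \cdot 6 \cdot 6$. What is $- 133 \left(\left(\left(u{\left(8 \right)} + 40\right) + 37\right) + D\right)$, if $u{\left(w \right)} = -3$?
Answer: $-19285$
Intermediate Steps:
$D = 71$ ($D = -1 + 12 \cdot 6 = -1 + 72 = 71$)
$- 133 \left(\left(\left(u{\left(8 \right)} + 40\right) + 37\right) + D\right) = - 133 \left(\left(\left(-3 + 40\right) + 37\right) + 71\right) = - 133 \left(\left(37 + 37\right) + 71\right) = - 133 \left(74 + 71\right) = \left(-133\right) 145 = -19285$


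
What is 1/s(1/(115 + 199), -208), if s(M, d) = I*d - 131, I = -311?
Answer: 1/64557 ≈ 1.5490e-5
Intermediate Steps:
s(M, d) = -131 - 311*d (s(M, d) = -311*d - 131 = -131 - 311*d)
1/s(1/(115 + 199), -208) = 1/(-131 - 311*(-208)) = 1/(-131 + 64688) = 1/64557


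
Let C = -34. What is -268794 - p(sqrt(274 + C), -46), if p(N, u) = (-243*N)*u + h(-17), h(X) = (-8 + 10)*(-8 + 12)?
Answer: -268802 - 44712*sqrt(15) ≈ -4.4197e+5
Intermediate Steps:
h(X) = 8 (h(X) = 2*4 = 8)
p(N, u) = 8 - 243*N*u (p(N, u) = (-243*N)*u + 8 = -243*N*u + 8 = 8 - 243*N*u)
-268794 - p(sqrt(274 + C), -46) = -268794 - (8 - 243*sqrt(274 - 34)*(-46)) = -268794 - (8 - 243*sqrt(240)*(-46)) = -268794 - (8 - 243*4*sqrt(15)*(-46)) = -268794 - (8 + 44712*sqrt(15)) = -268794 + (-8 - 44712*sqrt(15)) = -268802 - 44712*sqrt(15)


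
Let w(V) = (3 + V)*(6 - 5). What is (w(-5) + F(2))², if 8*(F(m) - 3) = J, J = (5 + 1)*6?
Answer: 121/4 ≈ 30.250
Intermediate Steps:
J = 36 (J = 6*6 = 36)
F(m) = 15/2 (F(m) = 3 + (⅛)*36 = 3 + 9/2 = 15/2)
w(V) = 3 + V (w(V) = (3 + V)*1 = 3 + V)
(w(-5) + F(2))² = ((3 - 5) + 15/2)² = (-2 + 15/2)² = (11/2)² = 121/4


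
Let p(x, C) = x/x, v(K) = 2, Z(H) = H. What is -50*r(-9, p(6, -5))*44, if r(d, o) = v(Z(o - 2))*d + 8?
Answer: 22000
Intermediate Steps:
p(x, C) = 1
r(d, o) = 8 + 2*d (r(d, o) = 2*d + 8 = 8 + 2*d)
-50*r(-9, p(6, -5))*44 = -50*(8 + 2*(-9))*44 = -50*(8 - 18)*44 = -50*(-10)*44 = 500*44 = 22000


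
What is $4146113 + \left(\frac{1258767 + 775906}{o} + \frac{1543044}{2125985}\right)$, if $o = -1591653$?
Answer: $\frac{14029741354829825992}{3383830403205} \approx 4.1461 \cdot 10^{6}$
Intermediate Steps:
$4146113 + \left(\frac{1258767 + 775906}{o} + \frac{1543044}{2125985}\right) = 4146113 + \left(\frac{1258767 + 775906}{-1591653} + \frac{1543044}{2125985}\right) = 4146113 + \left(2034673 \left(- \frac{1}{1591653}\right) + 1543044 \cdot \frac{1}{2125985}\right) = 4146113 + \left(- \frac{2034673}{1591653} + \frac{1543044}{2125985}\right) = 4146113 - \frac{1869693666173}{3383830403205} = \frac{14029741354829825992}{3383830403205}$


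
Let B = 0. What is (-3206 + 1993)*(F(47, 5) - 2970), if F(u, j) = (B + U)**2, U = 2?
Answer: 3597758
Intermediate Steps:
F(u, j) = 4 (F(u, j) = (0 + 2)**2 = 2**2 = 4)
(-3206 + 1993)*(F(47, 5) - 2970) = (-3206 + 1993)*(4 - 2970) = -1213*(-2966) = 3597758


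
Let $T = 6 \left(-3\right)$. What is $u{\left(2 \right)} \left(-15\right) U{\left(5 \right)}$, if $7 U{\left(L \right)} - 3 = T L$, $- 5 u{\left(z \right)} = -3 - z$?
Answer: $\frac{1305}{7} \approx 186.43$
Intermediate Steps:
$u{\left(z \right)} = \frac{3}{5} + \frac{z}{5}$ ($u{\left(z \right)} = - \frac{-3 - z}{5} = \frac{3}{5} + \frac{z}{5}$)
$T = -18$
$U{\left(L \right)} = \frac{3}{7} - \frac{18 L}{7}$ ($U{\left(L \right)} = \frac{3}{7} + \frac{\left(-18\right) L}{7} = \frac{3}{7} - \frac{18 L}{7}$)
$u{\left(2 \right)} \left(-15\right) U{\left(5 \right)} = \left(\frac{3}{5} + \frac{1}{5} \cdot 2\right) \left(-15\right) \left(\frac{3}{7} - \frac{90}{7}\right) = \left(\frac{3}{5} + \frac{2}{5}\right) \left(-15\right) \left(\frac{3}{7} - \frac{90}{7}\right) = 1 \left(-15\right) \left(- \frac{87}{7}\right) = \left(-15\right) \left(- \frac{87}{7}\right) = \frac{1305}{7}$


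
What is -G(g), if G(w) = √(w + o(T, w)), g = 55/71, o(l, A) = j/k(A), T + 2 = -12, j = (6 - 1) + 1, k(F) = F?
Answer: -7*√2651495/3905 ≈ -2.9189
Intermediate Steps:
j = 6 (j = 5 + 1 = 6)
T = -14 (T = -2 - 12 = -14)
o(l, A) = 6/A
g = 55/71 (g = 55*(1/71) = 55/71 ≈ 0.77465)
G(w) = √(w + 6/w)
-G(g) = -√(55/71 + 6/(55/71)) = -√(55/71 + 6*(71/55)) = -√(55/71 + 426/55) = -√(33271/3905) = -7*√2651495/3905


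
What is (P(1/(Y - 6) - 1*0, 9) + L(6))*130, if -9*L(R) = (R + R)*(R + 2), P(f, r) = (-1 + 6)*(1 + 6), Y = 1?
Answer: 9490/3 ≈ 3163.3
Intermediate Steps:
P(f, r) = 35 (P(f, r) = 5*7 = 35)
L(R) = -2*R*(2 + R)/9 (L(R) = -(R + R)*(R + 2)/9 = -2*R*(2 + R)/9)
(P(1/(Y - 6) - 1*0, 9) + L(6))*130 = (35 - 2/9*6*(2 + 6))*130 = (35 - 2/9*6*8)*130 = (35 - 32/3)*130 = (73/3)*130 = 9490/3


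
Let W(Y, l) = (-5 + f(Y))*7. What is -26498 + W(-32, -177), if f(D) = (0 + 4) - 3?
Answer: -26526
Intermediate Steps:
f(D) = 1 (f(D) = 4 - 3 = 1)
W(Y, l) = -28 (W(Y, l) = (-5 + 1)*7 = -4*7 = -28)
-26498 + W(-32, -177) = -26498 - 28 = -26526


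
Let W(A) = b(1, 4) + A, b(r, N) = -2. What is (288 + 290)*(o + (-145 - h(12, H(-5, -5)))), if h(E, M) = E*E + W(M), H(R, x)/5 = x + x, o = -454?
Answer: -399398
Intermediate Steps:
H(R, x) = 10*x (H(R, x) = 5*(x + x) = 5*(2*x) = 10*x)
W(A) = -2 + A
h(E, M) = -2 + M + E**2 (h(E, M) = E*E + (-2 + M) = E**2 + (-2 + M) = -2 + M + E**2)
(288 + 290)*(o + (-145 - h(12, H(-5, -5)))) = (288 + 290)*(-454 + (-145 - (-2 + 10*(-5) + 12**2))) = 578*(-454 + (-145 - (-2 - 50 + 144))) = 578*(-454 + (-145 - 1*92)) = 578*(-454 + (-145 - 92)) = 578*(-454 - 237) = 578*(-691) = -399398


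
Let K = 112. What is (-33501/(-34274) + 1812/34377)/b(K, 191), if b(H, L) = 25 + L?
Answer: 404589455/84833085456 ≈ 0.0047692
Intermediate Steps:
(-33501/(-34274) + 1812/34377)/b(K, 191) = (-33501/(-34274) + 1812/34377)/(25 + 191) = (-33501*(-1/34274) + 1812*(1/34377))/216 = (33501/34274 + 604/11459)*(1/216) = (404589455/392745766)*(1/216) = 404589455/84833085456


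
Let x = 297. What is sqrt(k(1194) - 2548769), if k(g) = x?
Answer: 2*I*sqrt(637118) ≈ 1596.4*I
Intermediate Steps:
k(g) = 297
sqrt(k(1194) - 2548769) = sqrt(297 - 2548769) = sqrt(-2548472) = 2*I*sqrt(637118)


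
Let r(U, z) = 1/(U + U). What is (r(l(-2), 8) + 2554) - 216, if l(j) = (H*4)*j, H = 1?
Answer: 37407/16 ≈ 2337.9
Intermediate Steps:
l(j) = 4*j (l(j) = (1*4)*j = 4*j)
r(U, z) = 1/(2*U)
(r(l(-2), 8) + 2554) - 216 = (1/(2*((4*(-2)))) + 2554) - 216 = ((½)/(-8) + 2554) - 216 = ((½)*(-⅛) + 2554) - 216 = (-1/16 + 2554) - 216 = 40863/16 - 216 = 37407/16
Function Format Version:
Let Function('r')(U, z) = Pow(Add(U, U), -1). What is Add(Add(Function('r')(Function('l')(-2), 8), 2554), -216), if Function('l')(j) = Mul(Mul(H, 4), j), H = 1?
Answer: Rational(37407, 16) ≈ 2337.9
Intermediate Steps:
Function('l')(j) = Mul(4, j) (Function('l')(j) = Mul(Mul(1, 4), j) = Mul(4, j))
Function('r')(U, z) = Mul(Rational(1, 2), Pow(U, -1)) (Function('r')(U, z) = Pow(Mul(2, U), -1) = Mul(Rational(1, 2), Pow(U, -1)))
Add(Add(Function('r')(Function('l')(-2), 8), 2554), -216) = Add(Add(Mul(Rational(1, 2), Pow(Mul(4, -2), -1)), 2554), -216) = Add(Add(Mul(Rational(1, 2), Pow(-8, -1)), 2554), -216) = Add(Add(Mul(Rational(1, 2), Rational(-1, 8)), 2554), -216) = Add(Add(Rational(-1, 16), 2554), -216) = Add(Rational(40863, 16), -216) = Rational(37407, 16)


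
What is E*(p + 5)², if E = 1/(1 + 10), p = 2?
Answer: 49/11 ≈ 4.4545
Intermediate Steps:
E = 1/11 ≈ 0.090909
E*(p + 5)² = (2 + 5)²/11 = (1/11)*7² = (1/11)*49 = 49/11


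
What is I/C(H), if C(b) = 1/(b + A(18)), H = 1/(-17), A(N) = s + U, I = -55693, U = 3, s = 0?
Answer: -2784650/17 ≈ -1.6380e+5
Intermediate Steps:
A(N) = 3 (A(N) = 0 + 3 = 3)
H = -1/17 ≈ -0.058824
C(b) = 1/(3 + b) (C(b) = 1/(b + 3) = 1/(3 + b))
I/C(H) = -55693/(1/(3 - 1/17)) = -55693/(1/(50/17)) = -55693/17/50 = -55693*50/17 = -2784650/17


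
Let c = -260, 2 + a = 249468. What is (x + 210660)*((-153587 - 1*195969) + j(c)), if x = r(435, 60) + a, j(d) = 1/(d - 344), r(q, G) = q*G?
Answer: -51328891371225/302 ≈ -1.6996e+11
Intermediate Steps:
a = 249466 (a = -2 + 249468 = 249466)
r(q, G) = G*q
j(d) = 1/(-344 + d)
x = 275566 (x = 60*435 + 249466 = 26100 + 249466 = 275566)
(x + 210660)*((-153587 - 1*195969) + j(c)) = (275566 + 210660)*((-153587 - 1*195969) + 1/(-344 - 260)) = 486226*((-153587 - 195969) + 1/(-604)) = 486226*(-349556 - 1/604) = 486226*(-211131825/604) = -51328891371225/302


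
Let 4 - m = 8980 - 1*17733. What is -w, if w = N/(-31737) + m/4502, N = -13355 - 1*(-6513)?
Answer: -308723593/142879974 ≈ -2.1607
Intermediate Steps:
N = -6842 (N = -13355 + 6513 = -6842)
m = 8757 (m = 4 - (8980 - 1*17733) = 4 - (8980 - 17733) = 4 - 1*(-8753) = 4 + 8753 = 8757)
w = 308723593/142879974 (w = -6842/(-31737) + 8757/4502 = -6842*(-1/31737) + 8757*(1/4502) = 6842/31737 + 8757/4502 = 308723593/142879974 ≈ 2.1607)
-w = -1*308723593/142879974 = -308723593/142879974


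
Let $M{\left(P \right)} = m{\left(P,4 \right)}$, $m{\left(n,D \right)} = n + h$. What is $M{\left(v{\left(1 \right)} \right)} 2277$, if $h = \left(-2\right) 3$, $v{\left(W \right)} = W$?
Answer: $-11385$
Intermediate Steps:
$h = -6$
$m{\left(n,D \right)} = -6 + n$ ($m{\left(n,D \right)} = n - 6 = -6 + n$)
$M{\left(P \right)} = -6 + P$
$M{\left(v{\left(1 \right)} \right)} 2277 = \left(-6 + 1\right) 2277 = \left(-5\right) 2277 = -11385$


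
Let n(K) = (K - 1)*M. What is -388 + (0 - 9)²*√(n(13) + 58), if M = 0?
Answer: -388 + 81*√58 ≈ 228.88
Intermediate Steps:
n(K) = 0 (n(K) = (K - 1)*0 = (-1 + K)*0 = 0)
-388 + (0 - 9)²*√(n(13) + 58) = -388 + (0 - 9)²*√(0 + 58) = -388 + (-9)²*√58 = -388 + 81*√58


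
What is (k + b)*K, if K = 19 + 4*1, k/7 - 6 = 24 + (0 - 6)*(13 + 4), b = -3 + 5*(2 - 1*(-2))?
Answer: -11201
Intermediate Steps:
b = 17 (b = -3 + 5*(2 + 2) = -3 + 5*4 = -3 + 20 = 17)
k = -504 (k = 42 + 7*(24 + (0 - 6)*(13 + 4)) = 42 + 7*(24 - 6*17) = 42 + 7*(24 - 102) = 42 + 7*(-78) = 42 - 546 = -504)
K = 23 (K = 19 + 4 = 23)
(k + b)*K = (-504 + 17)*23 = -487*23 = -11201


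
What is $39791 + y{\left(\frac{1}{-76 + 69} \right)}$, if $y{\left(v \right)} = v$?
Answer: $\frac{278536}{7} \approx 39791.0$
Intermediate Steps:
$39791 + y{\left(\frac{1}{-76 + 69} \right)} = 39791 + \frac{1}{-76 + 69} = 39791 + \frac{1}{-7} = 39791 - \frac{1}{7} = \frac{278536}{7}$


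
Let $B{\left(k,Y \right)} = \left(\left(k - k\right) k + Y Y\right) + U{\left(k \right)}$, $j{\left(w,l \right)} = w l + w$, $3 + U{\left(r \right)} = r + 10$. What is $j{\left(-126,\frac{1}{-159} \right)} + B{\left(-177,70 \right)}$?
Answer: $\frac{244054}{53} \approx 4604.8$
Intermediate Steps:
$U{\left(r \right)} = 7 + r$ ($U{\left(r \right)} = -3 + \left(r + 10\right) = -3 + \left(10 + r\right) = 7 + r$)
$j{\left(w,l \right)} = w + l w$ ($j{\left(w,l \right)} = l w + w = w + l w$)
$B{\left(k,Y \right)} = 7 + k + Y^{2}$ ($B{\left(k,Y \right)} = \left(\left(k - k\right) k + Y Y\right) + \left(7 + k\right) = \left(0 k + Y^{2}\right) + \left(7 + k\right) = \left(0 + Y^{2}\right) + \left(7 + k\right) = Y^{2} + \left(7 + k\right) = 7 + k + Y^{2}$)
$j{\left(-126,\frac{1}{-159} \right)} + B{\left(-177,70 \right)} = - 126 \left(1 + \frac{1}{-159}\right) + \left(7 - 177 + 70^{2}\right) = - 126 \left(1 - \frac{1}{159}\right) + \left(7 - 177 + 4900\right) = \left(-126\right) \frac{158}{159} + 4730 = - \frac{6636}{53} + 4730 = \frac{244054}{53}$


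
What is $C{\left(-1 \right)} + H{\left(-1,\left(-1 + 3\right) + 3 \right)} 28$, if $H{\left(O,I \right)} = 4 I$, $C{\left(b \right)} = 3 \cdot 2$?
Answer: $566$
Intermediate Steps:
$C{\left(b \right)} = 6$
$C{\left(-1 \right)} + H{\left(-1,\left(-1 + 3\right) + 3 \right)} 28 = 6 + 4 \left(\left(-1 + 3\right) + 3\right) 28 = 6 + 4 \left(2 + 3\right) 28 = 6 + 4 \cdot 5 \cdot 28 = 6 + 20 \cdot 28 = 6 + 560 = 566$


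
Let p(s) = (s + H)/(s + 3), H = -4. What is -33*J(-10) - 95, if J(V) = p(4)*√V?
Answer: -95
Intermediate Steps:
p(s) = (-4 + s)/(3 + s) (p(s) = (s - 4)/(s + 3) = (-4 + s)/(3 + s))
J(V) = 0 (J(V) = ((-4 + 4)/(3 + 4))*√V = (0/7)*√V = ((⅐)*0)*√V = 0*√V = 0)
-33*J(-10) - 95 = -33*0 - 95 = 0 - 95 = -95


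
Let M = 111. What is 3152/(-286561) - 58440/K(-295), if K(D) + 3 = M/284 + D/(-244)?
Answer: 9066201633539/217213238 ≈ 41739.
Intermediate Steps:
K(D) = -741/284 - D/244 (K(D) = -3 + (111/284 + D/(-244)) = -3 + (111*(1/284) + D*(-1/244)) = -3 + (111/284 - D/244) = -741/284 - D/244)
3152/(-286561) - 58440/K(-295) = 3152/(-286561) - 58440/(-741/284 - 1/244*(-295)) = 3152*(-1/286561) - 58440/(-741/284 + 295/244) = -3152/286561 - 58440/(-6064/4331) = -3152/286561 - 58440*(-4331/6064) = -3152/286561 + 31637955/758 = 9066201633539/217213238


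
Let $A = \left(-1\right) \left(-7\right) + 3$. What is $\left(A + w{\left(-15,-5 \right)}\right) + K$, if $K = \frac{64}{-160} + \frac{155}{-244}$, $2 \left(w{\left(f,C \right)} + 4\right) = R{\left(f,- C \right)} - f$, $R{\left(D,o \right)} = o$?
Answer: $\frac{18257}{1220} \approx 14.965$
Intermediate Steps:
$w{\left(f,C \right)} = -4 - \frac{C}{2} - \frac{f}{2}$ ($w{\left(f,C \right)} = -4 + \frac{- C - f}{2} = -4 - \left(\frac{C}{2} + \frac{f}{2}\right) = -4 - \frac{C}{2} - \frac{f}{2}$)
$A = 10$ ($A = 7 + 3 = 10$)
$K = - \frac{1263}{1220}$ ($K = 64 \left(- \frac{1}{160}\right) + 155 \left(- \frac{1}{244}\right) = - \frac{2}{5} - \frac{155}{244} = - \frac{1263}{1220} \approx -1.0352$)
$\left(A + w{\left(-15,-5 \right)}\right) + K = \left(10 - -6\right) - \frac{1263}{1220} = \left(10 + \left(-4 + \frac{5}{2} + \frac{15}{2}\right)\right) - \frac{1263}{1220} = \left(10 + 6\right) - \frac{1263}{1220} = 16 - \frac{1263}{1220} = \frac{18257}{1220}$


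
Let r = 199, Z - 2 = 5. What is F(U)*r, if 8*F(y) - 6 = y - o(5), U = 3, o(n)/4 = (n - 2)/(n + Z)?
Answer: 199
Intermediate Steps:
Z = 7 (Z = 2 + 5 = 7)
o(n) = 4*(-2 + n)/(7 + n) (o(n) = 4*((n - 2)/(n + 7)) = 4*((-2 + n)/(7 + n)) = 4*(-2 + n)/(7 + n))
F(y) = 5/8 + y/8 (F(y) = ¾ + (y - 4*(-2 + 5)/(7 + 5))/8 = ¾ + (y - 4*3/12)/8 = ¾ + (y - 1*1)/8 = ¾ + (y - 1)/8 = ¾ + (-1 + y)/8 = ¾ + (-⅛ + y/8) = 5/8 + y/8)
F(U)*r = (5/8 + (⅛)*3)*199 = (5/8 + 3/8)*199 = 1*199 = 199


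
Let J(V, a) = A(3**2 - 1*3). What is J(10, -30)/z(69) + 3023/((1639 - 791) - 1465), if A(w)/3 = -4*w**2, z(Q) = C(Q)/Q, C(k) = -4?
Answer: 4594861/617 ≈ 7447.1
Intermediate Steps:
z(Q) = -4/Q
A(w) = -12*w**2 (A(w) = 3*(-4*w**2) = -12*w**2)
J(V, a) = -432 (J(V, a) = -12*(3**2 - 1*3)**2 = -12*(9 - 3)**2 = -12*6**2 = -12*36 = -432)
J(10, -30)/z(69) + 3023/((1639 - 791) - 1465) = -432/((-4/69)) + 3023/((1639 - 791) - 1465) = -432/((-4*1/69)) + 3023/(848 - 1465) = -432/(-4/69) + 3023/(-617) = -432*(-69/4) + 3023*(-1/617) = 7452 - 3023/617 = 4594861/617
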